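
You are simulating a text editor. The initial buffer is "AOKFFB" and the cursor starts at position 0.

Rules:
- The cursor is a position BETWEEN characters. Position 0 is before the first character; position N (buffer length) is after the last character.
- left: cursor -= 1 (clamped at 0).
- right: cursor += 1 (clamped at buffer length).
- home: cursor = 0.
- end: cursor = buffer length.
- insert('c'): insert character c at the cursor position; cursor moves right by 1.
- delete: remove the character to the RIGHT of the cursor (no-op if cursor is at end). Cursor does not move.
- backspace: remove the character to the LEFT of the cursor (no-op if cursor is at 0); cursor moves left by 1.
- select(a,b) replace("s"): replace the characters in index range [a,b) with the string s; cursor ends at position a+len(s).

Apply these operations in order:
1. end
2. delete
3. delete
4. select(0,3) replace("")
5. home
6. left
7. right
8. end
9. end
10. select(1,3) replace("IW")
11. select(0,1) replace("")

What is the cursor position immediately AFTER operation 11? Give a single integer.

After op 1 (end): buf='AOKFFB' cursor=6
After op 2 (delete): buf='AOKFFB' cursor=6
After op 3 (delete): buf='AOKFFB' cursor=6
After op 4 (select(0,3) replace("")): buf='FFB' cursor=0
After op 5 (home): buf='FFB' cursor=0
After op 6 (left): buf='FFB' cursor=0
After op 7 (right): buf='FFB' cursor=1
After op 8 (end): buf='FFB' cursor=3
After op 9 (end): buf='FFB' cursor=3
After op 10 (select(1,3) replace("IW")): buf='FIW' cursor=3
After op 11 (select(0,1) replace("")): buf='IW' cursor=0

Answer: 0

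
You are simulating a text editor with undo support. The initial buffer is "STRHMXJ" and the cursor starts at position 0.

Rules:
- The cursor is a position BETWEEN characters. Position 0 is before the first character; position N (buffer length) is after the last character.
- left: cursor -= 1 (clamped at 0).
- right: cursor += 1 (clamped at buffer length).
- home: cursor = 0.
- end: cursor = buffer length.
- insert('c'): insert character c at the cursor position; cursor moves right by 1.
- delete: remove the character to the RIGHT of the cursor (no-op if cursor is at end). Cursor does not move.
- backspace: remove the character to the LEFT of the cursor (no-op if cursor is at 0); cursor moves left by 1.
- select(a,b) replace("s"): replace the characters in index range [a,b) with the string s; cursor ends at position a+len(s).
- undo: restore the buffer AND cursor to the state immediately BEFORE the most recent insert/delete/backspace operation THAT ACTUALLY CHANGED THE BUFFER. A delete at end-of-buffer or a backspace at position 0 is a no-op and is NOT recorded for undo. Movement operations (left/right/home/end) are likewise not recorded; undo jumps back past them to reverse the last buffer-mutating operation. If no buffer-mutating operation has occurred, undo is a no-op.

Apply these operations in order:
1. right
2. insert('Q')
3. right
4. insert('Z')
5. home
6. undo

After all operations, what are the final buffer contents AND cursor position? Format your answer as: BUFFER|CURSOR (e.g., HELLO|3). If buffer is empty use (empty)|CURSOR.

Answer: SQTRHMXJ|3

Derivation:
After op 1 (right): buf='STRHMXJ' cursor=1
After op 2 (insert('Q')): buf='SQTRHMXJ' cursor=2
After op 3 (right): buf='SQTRHMXJ' cursor=3
After op 4 (insert('Z')): buf='SQTZRHMXJ' cursor=4
After op 5 (home): buf='SQTZRHMXJ' cursor=0
After op 6 (undo): buf='SQTRHMXJ' cursor=3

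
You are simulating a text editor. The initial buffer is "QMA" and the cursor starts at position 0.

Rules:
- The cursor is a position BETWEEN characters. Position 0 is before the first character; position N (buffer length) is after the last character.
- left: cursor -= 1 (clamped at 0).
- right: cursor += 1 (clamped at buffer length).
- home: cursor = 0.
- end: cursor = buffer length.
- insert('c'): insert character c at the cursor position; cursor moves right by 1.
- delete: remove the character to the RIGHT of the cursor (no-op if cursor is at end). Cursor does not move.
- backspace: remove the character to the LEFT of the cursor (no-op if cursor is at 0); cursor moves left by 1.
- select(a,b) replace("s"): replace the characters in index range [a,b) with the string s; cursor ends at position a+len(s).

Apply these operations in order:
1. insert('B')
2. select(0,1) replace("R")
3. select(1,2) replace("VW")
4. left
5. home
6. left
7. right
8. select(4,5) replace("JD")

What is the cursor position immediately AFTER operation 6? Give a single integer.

After op 1 (insert('B')): buf='BQMA' cursor=1
After op 2 (select(0,1) replace("R")): buf='RQMA' cursor=1
After op 3 (select(1,2) replace("VW")): buf='RVWMA' cursor=3
After op 4 (left): buf='RVWMA' cursor=2
After op 5 (home): buf='RVWMA' cursor=0
After op 6 (left): buf='RVWMA' cursor=0

Answer: 0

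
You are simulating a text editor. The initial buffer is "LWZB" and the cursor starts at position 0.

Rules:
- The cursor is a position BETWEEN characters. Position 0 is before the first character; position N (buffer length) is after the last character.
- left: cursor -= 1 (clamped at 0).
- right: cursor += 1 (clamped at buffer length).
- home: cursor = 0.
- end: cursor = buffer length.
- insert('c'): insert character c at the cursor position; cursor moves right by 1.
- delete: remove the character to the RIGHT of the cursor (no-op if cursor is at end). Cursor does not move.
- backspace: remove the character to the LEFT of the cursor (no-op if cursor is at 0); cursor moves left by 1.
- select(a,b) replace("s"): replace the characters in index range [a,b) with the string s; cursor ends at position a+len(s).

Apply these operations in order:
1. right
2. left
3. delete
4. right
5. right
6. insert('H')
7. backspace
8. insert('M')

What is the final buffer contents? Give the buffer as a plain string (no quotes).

Answer: WZMB

Derivation:
After op 1 (right): buf='LWZB' cursor=1
After op 2 (left): buf='LWZB' cursor=0
After op 3 (delete): buf='WZB' cursor=0
After op 4 (right): buf='WZB' cursor=1
After op 5 (right): buf='WZB' cursor=2
After op 6 (insert('H')): buf='WZHB' cursor=3
After op 7 (backspace): buf='WZB' cursor=2
After op 8 (insert('M')): buf='WZMB' cursor=3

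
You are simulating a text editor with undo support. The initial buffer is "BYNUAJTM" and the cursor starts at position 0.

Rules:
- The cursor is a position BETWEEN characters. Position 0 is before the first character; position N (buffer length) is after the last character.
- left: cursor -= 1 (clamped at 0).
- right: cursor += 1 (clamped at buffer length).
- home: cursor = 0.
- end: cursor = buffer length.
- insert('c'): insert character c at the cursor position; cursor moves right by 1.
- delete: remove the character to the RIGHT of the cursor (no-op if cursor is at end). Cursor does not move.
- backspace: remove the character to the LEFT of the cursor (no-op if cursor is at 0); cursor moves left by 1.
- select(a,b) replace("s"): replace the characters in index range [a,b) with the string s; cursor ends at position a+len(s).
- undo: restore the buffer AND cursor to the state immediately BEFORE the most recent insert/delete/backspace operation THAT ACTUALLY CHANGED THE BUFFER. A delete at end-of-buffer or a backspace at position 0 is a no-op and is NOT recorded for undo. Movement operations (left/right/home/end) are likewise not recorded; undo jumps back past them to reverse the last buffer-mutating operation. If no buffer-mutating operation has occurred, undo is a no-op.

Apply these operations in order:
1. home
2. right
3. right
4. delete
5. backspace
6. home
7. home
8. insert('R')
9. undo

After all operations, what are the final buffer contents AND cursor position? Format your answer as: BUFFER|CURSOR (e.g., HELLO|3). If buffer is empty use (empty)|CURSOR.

After op 1 (home): buf='BYNUAJTM' cursor=0
After op 2 (right): buf='BYNUAJTM' cursor=1
After op 3 (right): buf='BYNUAJTM' cursor=2
After op 4 (delete): buf='BYUAJTM' cursor=2
After op 5 (backspace): buf='BUAJTM' cursor=1
After op 6 (home): buf='BUAJTM' cursor=0
After op 7 (home): buf='BUAJTM' cursor=0
After op 8 (insert('R')): buf='RBUAJTM' cursor=1
After op 9 (undo): buf='BUAJTM' cursor=0

Answer: BUAJTM|0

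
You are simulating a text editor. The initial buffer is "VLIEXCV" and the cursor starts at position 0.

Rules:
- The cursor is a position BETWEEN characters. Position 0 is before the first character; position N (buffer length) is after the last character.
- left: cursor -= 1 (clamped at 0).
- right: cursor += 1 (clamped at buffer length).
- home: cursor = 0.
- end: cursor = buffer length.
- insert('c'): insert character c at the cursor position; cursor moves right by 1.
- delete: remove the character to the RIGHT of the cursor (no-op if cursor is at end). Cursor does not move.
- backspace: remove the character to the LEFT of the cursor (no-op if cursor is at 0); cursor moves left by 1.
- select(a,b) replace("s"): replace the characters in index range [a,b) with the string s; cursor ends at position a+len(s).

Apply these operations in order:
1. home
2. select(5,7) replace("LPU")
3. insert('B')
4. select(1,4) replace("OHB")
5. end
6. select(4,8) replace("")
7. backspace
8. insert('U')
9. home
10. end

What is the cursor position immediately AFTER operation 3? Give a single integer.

Answer: 9

Derivation:
After op 1 (home): buf='VLIEXCV' cursor=0
After op 2 (select(5,7) replace("LPU")): buf='VLIEXLPU' cursor=8
After op 3 (insert('B')): buf='VLIEXLPUB' cursor=9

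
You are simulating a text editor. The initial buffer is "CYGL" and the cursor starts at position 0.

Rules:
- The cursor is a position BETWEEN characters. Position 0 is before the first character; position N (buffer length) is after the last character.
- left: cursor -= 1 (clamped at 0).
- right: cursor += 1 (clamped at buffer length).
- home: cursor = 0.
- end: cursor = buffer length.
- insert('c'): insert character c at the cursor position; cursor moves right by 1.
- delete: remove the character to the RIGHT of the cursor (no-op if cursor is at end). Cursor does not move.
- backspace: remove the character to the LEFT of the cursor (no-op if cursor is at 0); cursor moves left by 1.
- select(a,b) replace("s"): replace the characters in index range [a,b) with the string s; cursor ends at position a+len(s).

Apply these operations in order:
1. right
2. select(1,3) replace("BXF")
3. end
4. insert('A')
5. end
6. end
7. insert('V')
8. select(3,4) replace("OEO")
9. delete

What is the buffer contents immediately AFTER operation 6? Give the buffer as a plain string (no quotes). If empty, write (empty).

After op 1 (right): buf='CYGL' cursor=1
After op 2 (select(1,3) replace("BXF")): buf='CBXFL' cursor=4
After op 3 (end): buf='CBXFL' cursor=5
After op 4 (insert('A')): buf='CBXFLA' cursor=6
After op 5 (end): buf='CBXFLA' cursor=6
After op 6 (end): buf='CBXFLA' cursor=6

Answer: CBXFLA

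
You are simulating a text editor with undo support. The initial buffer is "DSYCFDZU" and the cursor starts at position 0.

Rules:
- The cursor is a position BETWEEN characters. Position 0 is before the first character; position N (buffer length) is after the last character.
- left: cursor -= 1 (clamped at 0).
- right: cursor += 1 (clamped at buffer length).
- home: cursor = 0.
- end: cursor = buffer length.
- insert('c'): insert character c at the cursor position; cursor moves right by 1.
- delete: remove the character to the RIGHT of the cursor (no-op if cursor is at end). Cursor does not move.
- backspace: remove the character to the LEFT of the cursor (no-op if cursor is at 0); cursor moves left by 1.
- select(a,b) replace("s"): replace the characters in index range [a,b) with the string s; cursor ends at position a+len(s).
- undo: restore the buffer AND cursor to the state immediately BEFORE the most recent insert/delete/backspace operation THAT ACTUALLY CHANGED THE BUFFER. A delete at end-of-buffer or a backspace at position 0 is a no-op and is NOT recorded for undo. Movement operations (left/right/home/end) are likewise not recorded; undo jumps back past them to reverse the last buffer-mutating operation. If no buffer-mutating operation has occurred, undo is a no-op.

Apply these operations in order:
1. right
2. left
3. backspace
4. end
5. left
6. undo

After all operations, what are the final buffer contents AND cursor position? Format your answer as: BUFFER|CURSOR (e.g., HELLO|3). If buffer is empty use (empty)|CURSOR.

After op 1 (right): buf='DSYCFDZU' cursor=1
After op 2 (left): buf='DSYCFDZU' cursor=0
After op 3 (backspace): buf='DSYCFDZU' cursor=0
After op 4 (end): buf='DSYCFDZU' cursor=8
After op 5 (left): buf='DSYCFDZU' cursor=7
After op 6 (undo): buf='DSYCFDZU' cursor=7

Answer: DSYCFDZU|7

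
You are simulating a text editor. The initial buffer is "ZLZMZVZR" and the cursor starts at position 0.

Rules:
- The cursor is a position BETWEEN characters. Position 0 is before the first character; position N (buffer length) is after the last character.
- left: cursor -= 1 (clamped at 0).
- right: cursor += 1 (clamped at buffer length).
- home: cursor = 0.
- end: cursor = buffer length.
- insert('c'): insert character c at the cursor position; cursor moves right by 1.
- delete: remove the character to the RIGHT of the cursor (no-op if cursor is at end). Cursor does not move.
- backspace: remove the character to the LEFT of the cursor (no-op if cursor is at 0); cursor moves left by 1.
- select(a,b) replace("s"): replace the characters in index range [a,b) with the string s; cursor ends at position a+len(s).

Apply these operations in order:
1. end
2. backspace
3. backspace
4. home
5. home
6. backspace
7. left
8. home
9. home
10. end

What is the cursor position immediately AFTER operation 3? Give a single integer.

After op 1 (end): buf='ZLZMZVZR' cursor=8
After op 2 (backspace): buf='ZLZMZVZ' cursor=7
After op 3 (backspace): buf='ZLZMZV' cursor=6

Answer: 6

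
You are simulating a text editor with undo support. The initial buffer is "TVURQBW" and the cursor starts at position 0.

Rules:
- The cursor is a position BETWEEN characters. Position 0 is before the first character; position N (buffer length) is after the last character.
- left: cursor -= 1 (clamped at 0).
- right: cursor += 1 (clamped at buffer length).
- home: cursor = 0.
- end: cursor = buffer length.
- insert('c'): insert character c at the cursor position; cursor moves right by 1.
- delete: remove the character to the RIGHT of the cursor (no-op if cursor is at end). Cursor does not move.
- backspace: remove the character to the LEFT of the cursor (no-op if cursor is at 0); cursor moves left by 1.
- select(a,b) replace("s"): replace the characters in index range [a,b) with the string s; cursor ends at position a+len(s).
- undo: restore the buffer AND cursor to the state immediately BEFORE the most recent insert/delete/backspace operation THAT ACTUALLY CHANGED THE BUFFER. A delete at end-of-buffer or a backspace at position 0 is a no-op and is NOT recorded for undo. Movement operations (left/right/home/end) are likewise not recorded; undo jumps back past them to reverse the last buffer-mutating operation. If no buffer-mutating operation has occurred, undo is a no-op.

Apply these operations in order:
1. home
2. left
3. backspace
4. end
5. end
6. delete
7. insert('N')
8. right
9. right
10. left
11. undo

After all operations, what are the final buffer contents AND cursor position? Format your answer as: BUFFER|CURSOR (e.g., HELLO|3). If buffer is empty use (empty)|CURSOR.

Answer: TVURQBW|7

Derivation:
After op 1 (home): buf='TVURQBW' cursor=0
After op 2 (left): buf='TVURQBW' cursor=0
After op 3 (backspace): buf='TVURQBW' cursor=0
After op 4 (end): buf='TVURQBW' cursor=7
After op 5 (end): buf='TVURQBW' cursor=7
After op 6 (delete): buf='TVURQBW' cursor=7
After op 7 (insert('N')): buf='TVURQBWN' cursor=8
After op 8 (right): buf='TVURQBWN' cursor=8
After op 9 (right): buf='TVURQBWN' cursor=8
After op 10 (left): buf='TVURQBWN' cursor=7
After op 11 (undo): buf='TVURQBW' cursor=7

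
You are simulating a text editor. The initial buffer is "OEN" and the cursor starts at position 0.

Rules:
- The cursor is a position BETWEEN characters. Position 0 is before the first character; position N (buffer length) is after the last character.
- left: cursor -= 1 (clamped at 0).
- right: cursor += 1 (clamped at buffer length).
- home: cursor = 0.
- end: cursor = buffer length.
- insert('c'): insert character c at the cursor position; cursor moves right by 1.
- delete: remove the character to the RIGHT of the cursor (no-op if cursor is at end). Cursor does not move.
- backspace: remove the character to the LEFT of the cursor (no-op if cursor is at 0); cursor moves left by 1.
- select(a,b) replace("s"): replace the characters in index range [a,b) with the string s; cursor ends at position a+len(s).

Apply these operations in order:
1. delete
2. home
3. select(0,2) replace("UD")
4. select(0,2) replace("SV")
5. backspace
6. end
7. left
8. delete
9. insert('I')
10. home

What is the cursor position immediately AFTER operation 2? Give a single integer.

After op 1 (delete): buf='EN' cursor=0
After op 2 (home): buf='EN' cursor=0

Answer: 0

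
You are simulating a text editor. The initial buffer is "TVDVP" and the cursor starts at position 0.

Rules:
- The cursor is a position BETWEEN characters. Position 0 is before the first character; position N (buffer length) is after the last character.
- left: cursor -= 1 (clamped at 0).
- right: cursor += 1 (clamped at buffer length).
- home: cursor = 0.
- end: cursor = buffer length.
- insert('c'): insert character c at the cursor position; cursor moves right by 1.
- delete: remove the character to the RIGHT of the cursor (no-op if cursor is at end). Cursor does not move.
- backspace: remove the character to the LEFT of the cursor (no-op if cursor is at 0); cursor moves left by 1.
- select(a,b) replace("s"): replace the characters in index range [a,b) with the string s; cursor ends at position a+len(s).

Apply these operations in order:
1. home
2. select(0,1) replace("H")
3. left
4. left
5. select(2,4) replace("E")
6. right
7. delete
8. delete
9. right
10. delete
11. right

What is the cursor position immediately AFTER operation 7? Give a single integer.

After op 1 (home): buf='TVDVP' cursor=0
After op 2 (select(0,1) replace("H")): buf='HVDVP' cursor=1
After op 3 (left): buf='HVDVP' cursor=0
After op 4 (left): buf='HVDVP' cursor=0
After op 5 (select(2,4) replace("E")): buf='HVEP' cursor=3
After op 6 (right): buf='HVEP' cursor=4
After op 7 (delete): buf='HVEP' cursor=4

Answer: 4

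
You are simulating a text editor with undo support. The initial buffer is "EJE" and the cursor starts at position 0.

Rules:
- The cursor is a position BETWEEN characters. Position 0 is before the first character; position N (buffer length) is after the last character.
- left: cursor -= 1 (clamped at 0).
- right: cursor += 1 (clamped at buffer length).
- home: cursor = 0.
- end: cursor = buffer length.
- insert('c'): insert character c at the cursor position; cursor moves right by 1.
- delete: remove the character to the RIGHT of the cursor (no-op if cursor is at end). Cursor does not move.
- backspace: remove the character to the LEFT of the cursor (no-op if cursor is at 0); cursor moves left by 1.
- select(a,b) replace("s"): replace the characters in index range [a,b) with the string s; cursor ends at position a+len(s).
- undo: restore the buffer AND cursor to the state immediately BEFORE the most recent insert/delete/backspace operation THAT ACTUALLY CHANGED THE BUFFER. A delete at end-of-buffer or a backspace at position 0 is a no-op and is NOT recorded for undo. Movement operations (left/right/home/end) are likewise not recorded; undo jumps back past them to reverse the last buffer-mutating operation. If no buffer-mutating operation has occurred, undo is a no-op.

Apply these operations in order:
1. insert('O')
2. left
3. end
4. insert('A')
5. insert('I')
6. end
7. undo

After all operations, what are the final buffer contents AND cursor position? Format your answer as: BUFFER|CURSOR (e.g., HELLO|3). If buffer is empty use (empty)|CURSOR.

Answer: OEJEA|5

Derivation:
After op 1 (insert('O')): buf='OEJE' cursor=1
After op 2 (left): buf='OEJE' cursor=0
After op 3 (end): buf='OEJE' cursor=4
After op 4 (insert('A')): buf='OEJEA' cursor=5
After op 5 (insert('I')): buf='OEJEAI' cursor=6
After op 6 (end): buf='OEJEAI' cursor=6
After op 7 (undo): buf='OEJEA' cursor=5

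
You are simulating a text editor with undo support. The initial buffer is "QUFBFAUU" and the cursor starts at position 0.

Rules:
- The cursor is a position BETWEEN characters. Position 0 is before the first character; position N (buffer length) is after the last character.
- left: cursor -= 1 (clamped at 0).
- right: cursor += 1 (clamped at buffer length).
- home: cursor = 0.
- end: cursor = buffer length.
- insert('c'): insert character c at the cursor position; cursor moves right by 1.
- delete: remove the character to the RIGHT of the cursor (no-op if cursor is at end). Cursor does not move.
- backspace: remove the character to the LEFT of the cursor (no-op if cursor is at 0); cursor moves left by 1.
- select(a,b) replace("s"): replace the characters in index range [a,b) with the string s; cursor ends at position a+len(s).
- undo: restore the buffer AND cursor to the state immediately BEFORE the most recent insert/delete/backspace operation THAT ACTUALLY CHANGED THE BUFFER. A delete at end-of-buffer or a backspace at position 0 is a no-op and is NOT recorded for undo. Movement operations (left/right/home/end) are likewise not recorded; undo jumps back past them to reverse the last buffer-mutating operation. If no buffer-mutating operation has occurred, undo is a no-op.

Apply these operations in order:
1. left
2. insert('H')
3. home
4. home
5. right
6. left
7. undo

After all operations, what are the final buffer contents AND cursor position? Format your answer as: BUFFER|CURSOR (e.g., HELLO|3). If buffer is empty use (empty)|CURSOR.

Answer: QUFBFAUU|0

Derivation:
After op 1 (left): buf='QUFBFAUU' cursor=0
After op 2 (insert('H')): buf='HQUFBFAUU' cursor=1
After op 3 (home): buf='HQUFBFAUU' cursor=0
After op 4 (home): buf='HQUFBFAUU' cursor=0
After op 5 (right): buf='HQUFBFAUU' cursor=1
After op 6 (left): buf='HQUFBFAUU' cursor=0
After op 7 (undo): buf='QUFBFAUU' cursor=0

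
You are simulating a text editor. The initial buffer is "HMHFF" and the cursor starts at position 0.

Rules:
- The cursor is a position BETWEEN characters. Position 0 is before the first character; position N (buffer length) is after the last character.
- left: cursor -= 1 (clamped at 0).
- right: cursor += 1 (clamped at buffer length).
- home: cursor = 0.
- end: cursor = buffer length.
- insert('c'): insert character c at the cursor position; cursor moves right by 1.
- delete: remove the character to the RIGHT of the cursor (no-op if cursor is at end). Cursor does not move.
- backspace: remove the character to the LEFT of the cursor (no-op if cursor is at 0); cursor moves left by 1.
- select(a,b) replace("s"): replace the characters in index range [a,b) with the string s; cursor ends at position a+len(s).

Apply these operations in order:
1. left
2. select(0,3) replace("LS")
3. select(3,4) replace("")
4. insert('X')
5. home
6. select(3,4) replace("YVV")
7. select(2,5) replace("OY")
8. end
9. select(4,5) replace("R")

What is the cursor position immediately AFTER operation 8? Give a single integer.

Answer: 5

Derivation:
After op 1 (left): buf='HMHFF' cursor=0
After op 2 (select(0,3) replace("LS")): buf='LSFF' cursor=2
After op 3 (select(3,4) replace("")): buf='LSF' cursor=3
After op 4 (insert('X')): buf='LSFX' cursor=4
After op 5 (home): buf='LSFX' cursor=0
After op 6 (select(3,4) replace("YVV")): buf='LSFYVV' cursor=6
After op 7 (select(2,5) replace("OY")): buf='LSOYV' cursor=4
After op 8 (end): buf='LSOYV' cursor=5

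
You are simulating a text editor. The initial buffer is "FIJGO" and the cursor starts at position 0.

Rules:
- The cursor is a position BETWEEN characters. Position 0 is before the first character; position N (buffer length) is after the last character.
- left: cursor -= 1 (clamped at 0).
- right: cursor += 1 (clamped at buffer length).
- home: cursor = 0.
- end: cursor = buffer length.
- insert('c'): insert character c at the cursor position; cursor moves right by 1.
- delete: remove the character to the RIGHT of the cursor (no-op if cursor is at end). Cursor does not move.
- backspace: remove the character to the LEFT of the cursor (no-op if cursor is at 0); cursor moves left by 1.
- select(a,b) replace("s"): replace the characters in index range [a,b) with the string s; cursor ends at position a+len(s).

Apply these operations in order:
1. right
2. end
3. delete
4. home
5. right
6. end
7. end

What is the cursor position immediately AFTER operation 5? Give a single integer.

After op 1 (right): buf='FIJGO' cursor=1
After op 2 (end): buf='FIJGO' cursor=5
After op 3 (delete): buf='FIJGO' cursor=5
After op 4 (home): buf='FIJGO' cursor=0
After op 5 (right): buf='FIJGO' cursor=1

Answer: 1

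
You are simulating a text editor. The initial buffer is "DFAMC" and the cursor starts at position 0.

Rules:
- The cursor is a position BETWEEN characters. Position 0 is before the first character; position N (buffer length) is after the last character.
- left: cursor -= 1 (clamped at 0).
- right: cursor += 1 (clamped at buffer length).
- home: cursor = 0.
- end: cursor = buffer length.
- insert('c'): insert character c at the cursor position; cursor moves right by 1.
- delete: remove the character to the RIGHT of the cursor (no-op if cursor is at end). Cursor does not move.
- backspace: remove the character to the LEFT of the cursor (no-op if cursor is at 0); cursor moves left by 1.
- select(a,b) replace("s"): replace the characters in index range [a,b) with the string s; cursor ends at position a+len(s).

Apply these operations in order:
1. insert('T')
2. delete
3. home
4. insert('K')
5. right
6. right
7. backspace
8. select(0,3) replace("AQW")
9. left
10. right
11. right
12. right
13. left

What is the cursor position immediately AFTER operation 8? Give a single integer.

Answer: 3

Derivation:
After op 1 (insert('T')): buf='TDFAMC' cursor=1
After op 2 (delete): buf='TFAMC' cursor=1
After op 3 (home): buf='TFAMC' cursor=0
After op 4 (insert('K')): buf='KTFAMC' cursor=1
After op 5 (right): buf='KTFAMC' cursor=2
After op 6 (right): buf='KTFAMC' cursor=3
After op 7 (backspace): buf='KTAMC' cursor=2
After op 8 (select(0,3) replace("AQW")): buf='AQWMC' cursor=3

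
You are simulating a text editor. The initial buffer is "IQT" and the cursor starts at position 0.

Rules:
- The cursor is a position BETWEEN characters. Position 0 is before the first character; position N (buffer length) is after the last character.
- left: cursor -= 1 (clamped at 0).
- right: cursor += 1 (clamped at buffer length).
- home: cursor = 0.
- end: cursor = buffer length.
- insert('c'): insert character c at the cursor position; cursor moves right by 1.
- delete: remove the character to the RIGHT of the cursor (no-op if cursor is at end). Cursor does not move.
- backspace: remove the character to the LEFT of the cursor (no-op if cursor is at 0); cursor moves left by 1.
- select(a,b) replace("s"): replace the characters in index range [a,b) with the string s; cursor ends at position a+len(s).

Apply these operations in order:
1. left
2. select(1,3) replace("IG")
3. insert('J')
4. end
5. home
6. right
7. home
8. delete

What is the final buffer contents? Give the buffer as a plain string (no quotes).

Answer: IGJ

Derivation:
After op 1 (left): buf='IQT' cursor=0
After op 2 (select(1,3) replace("IG")): buf='IIG' cursor=3
After op 3 (insert('J')): buf='IIGJ' cursor=4
After op 4 (end): buf='IIGJ' cursor=4
After op 5 (home): buf='IIGJ' cursor=0
After op 6 (right): buf='IIGJ' cursor=1
After op 7 (home): buf='IIGJ' cursor=0
After op 8 (delete): buf='IGJ' cursor=0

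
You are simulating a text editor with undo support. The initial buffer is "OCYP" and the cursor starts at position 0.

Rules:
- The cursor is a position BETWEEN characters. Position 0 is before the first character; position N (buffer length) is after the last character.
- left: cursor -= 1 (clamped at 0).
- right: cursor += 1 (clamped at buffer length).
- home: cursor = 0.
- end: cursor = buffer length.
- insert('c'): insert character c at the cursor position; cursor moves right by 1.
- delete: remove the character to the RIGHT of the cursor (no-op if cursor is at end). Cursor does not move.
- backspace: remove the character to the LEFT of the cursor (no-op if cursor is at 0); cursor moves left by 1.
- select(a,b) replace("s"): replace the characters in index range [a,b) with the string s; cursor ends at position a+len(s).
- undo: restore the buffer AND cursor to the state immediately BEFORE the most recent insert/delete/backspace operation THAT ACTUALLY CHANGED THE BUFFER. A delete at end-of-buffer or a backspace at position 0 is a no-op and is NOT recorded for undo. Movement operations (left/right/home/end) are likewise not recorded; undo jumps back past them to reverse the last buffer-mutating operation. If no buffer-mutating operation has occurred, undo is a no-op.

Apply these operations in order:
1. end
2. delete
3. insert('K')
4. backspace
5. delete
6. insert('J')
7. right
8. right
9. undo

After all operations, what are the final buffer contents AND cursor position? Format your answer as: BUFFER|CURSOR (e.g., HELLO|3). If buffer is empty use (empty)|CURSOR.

Answer: OCYP|4

Derivation:
After op 1 (end): buf='OCYP' cursor=4
After op 2 (delete): buf='OCYP' cursor=4
After op 3 (insert('K')): buf='OCYPK' cursor=5
After op 4 (backspace): buf='OCYP' cursor=4
After op 5 (delete): buf='OCYP' cursor=4
After op 6 (insert('J')): buf='OCYPJ' cursor=5
After op 7 (right): buf='OCYPJ' cursor=5
After op 8 (right): buf='OCYPJ' cursor=5
After op 9 (undo): buf='OCYP' cursor=4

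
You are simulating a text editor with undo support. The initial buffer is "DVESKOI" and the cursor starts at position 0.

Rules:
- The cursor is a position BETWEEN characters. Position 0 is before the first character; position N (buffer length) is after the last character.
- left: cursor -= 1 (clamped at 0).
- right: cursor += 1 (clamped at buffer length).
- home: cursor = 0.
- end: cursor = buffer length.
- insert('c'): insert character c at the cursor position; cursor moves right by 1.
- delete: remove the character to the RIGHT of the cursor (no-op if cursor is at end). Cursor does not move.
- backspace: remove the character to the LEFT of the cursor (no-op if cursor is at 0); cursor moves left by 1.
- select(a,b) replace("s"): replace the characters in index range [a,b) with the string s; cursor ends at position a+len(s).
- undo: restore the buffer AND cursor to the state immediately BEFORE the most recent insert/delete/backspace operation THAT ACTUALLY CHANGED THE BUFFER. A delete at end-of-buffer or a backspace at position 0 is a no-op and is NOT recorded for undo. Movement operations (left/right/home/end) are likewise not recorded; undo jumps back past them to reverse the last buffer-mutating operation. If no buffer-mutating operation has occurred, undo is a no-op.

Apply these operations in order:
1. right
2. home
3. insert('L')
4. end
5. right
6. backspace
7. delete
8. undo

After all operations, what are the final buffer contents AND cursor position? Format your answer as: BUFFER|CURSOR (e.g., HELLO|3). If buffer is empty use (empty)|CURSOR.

After op 1 (right): buf='DVESKOI' cursor=1
After op 2 (home): buf='DVESKOI' cursor=0
After op 3 (insert('L')): buf='LDVESKOI' cursor=1
After op 4 (end): buf='LDVESKOI' cursor=8
After op 5 (right): buf='LDVESKOI' cursor=8
After op 6 (backspace): buf='LDVESKO' cursor=7
After op 7 (delete): buf='LDVESKO' cursor=7
After op 8 (undo): buf='LDVESKOI' cursor=8

Answer: LDVESKOI|8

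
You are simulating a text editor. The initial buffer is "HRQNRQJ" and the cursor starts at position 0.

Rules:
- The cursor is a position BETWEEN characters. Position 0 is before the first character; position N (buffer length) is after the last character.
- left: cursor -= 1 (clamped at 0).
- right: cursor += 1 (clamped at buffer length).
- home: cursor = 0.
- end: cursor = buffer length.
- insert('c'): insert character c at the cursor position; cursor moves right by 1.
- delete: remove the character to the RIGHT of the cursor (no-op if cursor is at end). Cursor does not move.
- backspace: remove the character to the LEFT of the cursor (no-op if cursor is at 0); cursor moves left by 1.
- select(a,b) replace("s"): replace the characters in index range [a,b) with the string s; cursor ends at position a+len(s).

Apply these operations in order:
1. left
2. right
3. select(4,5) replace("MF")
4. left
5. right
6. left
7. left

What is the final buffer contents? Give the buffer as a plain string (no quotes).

After op 1 (left): buf='HRQNRQJ' cursor=0
After op 2 (right): buf='HRQNRQJ' cursor=1
After op 3 (select(4,5) replace("MF")): buf='HRQNMFQJ' cursor=6
After op 4 (left): buf='HRQNMFQJ' cursor=5
After op 5 (right): buf='HRQNMFQJ' cursor=6
After op 6 (left): buf='HRQNMFQJ' cursor=5
After op 7 (left): buf='HRQNMFQJ' cursor=4

Answer: HRQNMFQJ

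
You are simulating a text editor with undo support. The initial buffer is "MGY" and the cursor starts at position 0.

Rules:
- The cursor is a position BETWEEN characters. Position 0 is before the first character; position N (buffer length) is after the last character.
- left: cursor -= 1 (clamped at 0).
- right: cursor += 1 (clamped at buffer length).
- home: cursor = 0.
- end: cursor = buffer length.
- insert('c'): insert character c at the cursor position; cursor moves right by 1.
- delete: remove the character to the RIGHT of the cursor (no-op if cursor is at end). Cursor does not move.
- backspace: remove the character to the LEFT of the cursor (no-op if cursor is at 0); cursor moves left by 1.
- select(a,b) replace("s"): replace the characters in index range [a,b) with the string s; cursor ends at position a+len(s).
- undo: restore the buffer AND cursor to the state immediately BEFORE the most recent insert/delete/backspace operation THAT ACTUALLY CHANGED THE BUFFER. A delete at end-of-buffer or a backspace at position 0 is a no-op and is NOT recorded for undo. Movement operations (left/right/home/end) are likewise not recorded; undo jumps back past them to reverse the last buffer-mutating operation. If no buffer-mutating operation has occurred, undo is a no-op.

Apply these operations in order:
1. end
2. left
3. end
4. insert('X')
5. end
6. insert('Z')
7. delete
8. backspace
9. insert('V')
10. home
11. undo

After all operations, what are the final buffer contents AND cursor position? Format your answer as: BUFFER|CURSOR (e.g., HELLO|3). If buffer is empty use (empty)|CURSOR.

After op 1 (end): buf='MGY' cursor=3
After op 2 (left): buf='MGY' cursor=2
After op 3 (end): buf='MGY' cursor=3
After op 4 (insert('X')): buf='MGYX' cursor=4
After op 5 (end): buf='MGYX' cursor=4
After op 6 (insert('Z')): buf='MGYXZ' cursor=5
After op 7 (delete): buf='MGYXZ' cursor=5
After op 8 (backspace): buf='MGYX' cursor=4
After op 9 (insert('V')): buf='MGYXV' cursor=5
After op 10 (home): buf='MGYXV' cursor=0
After op 11 (undo): buf='MGYX' cursor=4

Answer: MGYX|4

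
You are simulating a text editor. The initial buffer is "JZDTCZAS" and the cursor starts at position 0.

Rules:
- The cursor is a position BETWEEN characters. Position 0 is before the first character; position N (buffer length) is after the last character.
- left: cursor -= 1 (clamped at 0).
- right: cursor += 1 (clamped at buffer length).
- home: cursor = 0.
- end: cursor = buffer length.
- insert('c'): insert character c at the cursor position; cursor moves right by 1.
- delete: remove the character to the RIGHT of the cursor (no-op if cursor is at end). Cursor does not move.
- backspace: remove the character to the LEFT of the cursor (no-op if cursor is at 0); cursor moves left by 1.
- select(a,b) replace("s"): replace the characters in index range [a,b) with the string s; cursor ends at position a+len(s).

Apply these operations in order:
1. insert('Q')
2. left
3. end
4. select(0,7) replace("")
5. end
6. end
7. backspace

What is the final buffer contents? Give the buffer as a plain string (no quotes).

Answer: A

Derivation:
After op 1 (insert('Q')): buf='QJZDTCZAS' cursor=1
After op 2 (left): buf='QJZDTCZAS' cursor=0
After op 3 (end): buf='QJZDTCZAS' cursor=9
After op 4 (select(0,7) replace("")): buf='AS' cursor=0
After op 5 (end): buf='AS' cursor=2
After op 6 (end): buf='AS' cursor=2
After op 7 (backspace): buf='A' cursor=1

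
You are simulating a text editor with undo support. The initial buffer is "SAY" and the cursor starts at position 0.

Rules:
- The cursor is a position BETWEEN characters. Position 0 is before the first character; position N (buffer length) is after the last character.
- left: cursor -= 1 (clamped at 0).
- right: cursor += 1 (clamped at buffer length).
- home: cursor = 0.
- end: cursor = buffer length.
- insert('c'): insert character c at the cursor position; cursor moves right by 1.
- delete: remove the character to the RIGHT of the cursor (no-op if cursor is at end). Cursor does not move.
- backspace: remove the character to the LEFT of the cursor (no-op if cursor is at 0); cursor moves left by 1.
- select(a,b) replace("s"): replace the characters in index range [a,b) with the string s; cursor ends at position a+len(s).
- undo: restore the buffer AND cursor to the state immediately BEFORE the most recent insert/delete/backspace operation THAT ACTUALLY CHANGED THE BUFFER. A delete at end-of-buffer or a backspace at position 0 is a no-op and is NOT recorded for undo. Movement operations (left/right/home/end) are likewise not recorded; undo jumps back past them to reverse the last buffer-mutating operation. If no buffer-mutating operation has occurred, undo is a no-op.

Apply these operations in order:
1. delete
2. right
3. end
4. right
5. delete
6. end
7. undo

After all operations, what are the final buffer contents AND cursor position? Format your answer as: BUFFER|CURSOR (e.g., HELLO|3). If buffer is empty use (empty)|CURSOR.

After op 1 (delete): buf='AY' cursor=0
After op 2 (right): buf='AY' cursor=1
After op 3 (end): buf='AY' cursor=2
After op 4 (right): buf='AY' cursor=2
After op 5 (delete): buf='AY' cursor=2
After op 6 (end): buf='AY' cursor=2
After op 7 (undo): buf='SAY' cursor=0

Answer: SAY|0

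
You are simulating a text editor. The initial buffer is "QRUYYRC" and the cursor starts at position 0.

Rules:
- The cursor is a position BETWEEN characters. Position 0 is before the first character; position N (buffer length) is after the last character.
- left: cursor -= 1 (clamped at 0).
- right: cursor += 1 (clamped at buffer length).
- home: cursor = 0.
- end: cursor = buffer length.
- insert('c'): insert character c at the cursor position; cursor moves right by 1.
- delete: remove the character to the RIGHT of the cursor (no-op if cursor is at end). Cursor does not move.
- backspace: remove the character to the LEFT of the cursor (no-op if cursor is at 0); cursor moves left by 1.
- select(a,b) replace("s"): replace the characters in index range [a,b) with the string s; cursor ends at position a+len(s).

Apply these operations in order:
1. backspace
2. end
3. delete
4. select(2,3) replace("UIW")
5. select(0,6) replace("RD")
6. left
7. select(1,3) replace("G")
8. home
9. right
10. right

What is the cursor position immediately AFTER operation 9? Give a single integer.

After op 1 (backspace): buf='QRUYYRC' cursor=0
After op 2 (end): buf='QRUYYRC' cursor=7
After op 3 (delete): buf='QRUYYRC' cursor=7
After op 4 (select(2,3) replace("UIW")): buf='QRUIWYYRC' cursor=5
After op 5 (select(0,6) replace("RD")): buf='RDYRC' cursor=2
After op 6 (left): buf='RDYRC' cursor=1
After op 7 (select(1,3) replace("G")): buf='RGRC' cursor=2
After op 8 (home): buf='RGRC' cursor=0
After op 9 (right): buf='RGRC' cursor=1

Answer: 1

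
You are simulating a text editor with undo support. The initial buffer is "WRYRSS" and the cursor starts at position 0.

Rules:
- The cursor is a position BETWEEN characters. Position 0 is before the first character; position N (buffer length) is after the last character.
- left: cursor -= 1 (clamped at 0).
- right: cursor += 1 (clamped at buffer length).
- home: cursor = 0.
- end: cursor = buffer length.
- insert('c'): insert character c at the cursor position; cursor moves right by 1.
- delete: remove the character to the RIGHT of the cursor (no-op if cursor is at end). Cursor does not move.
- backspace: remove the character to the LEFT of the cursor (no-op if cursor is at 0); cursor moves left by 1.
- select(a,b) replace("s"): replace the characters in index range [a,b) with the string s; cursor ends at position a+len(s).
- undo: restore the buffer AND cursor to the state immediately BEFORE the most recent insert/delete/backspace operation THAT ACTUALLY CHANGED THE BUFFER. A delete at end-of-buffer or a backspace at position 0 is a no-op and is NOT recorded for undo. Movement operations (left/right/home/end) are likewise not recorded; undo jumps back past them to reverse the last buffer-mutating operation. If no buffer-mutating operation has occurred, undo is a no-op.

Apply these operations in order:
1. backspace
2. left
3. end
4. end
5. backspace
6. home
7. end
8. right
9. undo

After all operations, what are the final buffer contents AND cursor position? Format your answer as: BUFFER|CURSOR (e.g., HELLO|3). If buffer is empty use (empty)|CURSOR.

After op 1 (backspace): buf='WRYRSS' cursor=0
After op 2 (left): buf='WRYRSS' cursor=0
After op 3 (end): buf='WRYRSS' cursor=6
After op 4 (end): buf='WRYRSS' cursor=6
After op 5 (backspace): buf='WRYRS' cursor=5
After op 6 (home): buf='WRYRS' cursor=0
After op 7 (end): buf='WRYRS' cursor=5
After op 8 (right): buf='WRYRS' cursor=5
After op 9 (undo): buf='WRYRSS' cursor=6

Answer: WRYRSS|6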